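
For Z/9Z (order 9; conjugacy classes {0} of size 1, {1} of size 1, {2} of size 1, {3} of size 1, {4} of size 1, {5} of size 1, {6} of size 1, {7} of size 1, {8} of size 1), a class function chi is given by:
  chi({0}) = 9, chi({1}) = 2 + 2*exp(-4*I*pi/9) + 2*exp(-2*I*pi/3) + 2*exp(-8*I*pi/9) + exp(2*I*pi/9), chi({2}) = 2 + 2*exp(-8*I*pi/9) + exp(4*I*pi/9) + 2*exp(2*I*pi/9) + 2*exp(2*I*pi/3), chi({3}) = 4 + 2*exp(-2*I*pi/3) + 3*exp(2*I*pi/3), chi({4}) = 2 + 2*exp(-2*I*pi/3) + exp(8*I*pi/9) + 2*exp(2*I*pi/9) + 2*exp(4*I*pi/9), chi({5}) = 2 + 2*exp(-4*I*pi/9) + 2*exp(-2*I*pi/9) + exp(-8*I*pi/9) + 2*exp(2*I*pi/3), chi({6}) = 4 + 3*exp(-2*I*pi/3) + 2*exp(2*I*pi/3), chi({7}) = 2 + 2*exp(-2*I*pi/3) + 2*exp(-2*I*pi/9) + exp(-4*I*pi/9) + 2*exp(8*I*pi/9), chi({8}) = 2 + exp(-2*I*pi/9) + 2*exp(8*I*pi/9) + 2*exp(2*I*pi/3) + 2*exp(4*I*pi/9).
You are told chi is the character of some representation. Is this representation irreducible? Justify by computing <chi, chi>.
Not irreducible (reducible): <chi, chi> = 17 > 1.

Working: <chi, chi> = (1/|G|) sum_C |C| * |chi(C)|^2 = (1/9)[1*|9|^2 + 1*|2 + 2*exp(-4*I*pi/9) + 2*exp(-2*I*pi/3) + 2*exp(-8*I*pi/9) + exp(2*I*pi/9)|^2 + 1*|2 + 2*exp(-8*I*pi/9) + exp(4*I*pi/9) + 2*exp(2*I*pi/9) + 2*exp(2*I*pi/3)|^2 + 1*|4 + 2*exp(-2*I*pi/3) + 3*exp(2*I*pi/3)|^2 + 1*|2 + 2*exp(-2*I*pi/3) + exp(8*I*pi/9) + 2*exp(2*I*pi/9) + 2*exp(4*I*pi/9)|^2 + 1*|2 + 2*exp(-4*I*pi/9) + 2*exp(-2*I*pi/9) + exp(-8*I*pi/9) + 2*exp(2*I*pi/3)|^2 + 1*|4 + 3*exp(-2*I*pi/3) + 2*exp(2*I*pi/3)|^2 + 1*|2 + 2*exp(-2*I*pi/3) + 2*exp(-2*I*pi/9) + exp(-4*I*pi/9) + 2*exp(8*I*pi/9)|^2 + 1*|2 + exp(-2*I*pi/9) + 2*exp(8*I*pi/9) + 2*exp(2*I*pi/3) + 2*exp(4*I*pi/9)|^2]
  = (1/9)[(81) + (17 + 8*exp(-4*I*pi/9) + 10*exp(-2*I*pi/9) + 6*exp(-2*I*pi/3) + 8*exp(-8*I*pi/9) + 8*exp(8*I*pi/9) + 6*exp(2*I*pi/3) + 10*exp(2*I*pi/9) + 8*exp(4*I*pi/9)) + (17 + 10*exp(-4*I*pi/9) + 6*exp(-2*I*pi/3) + 8*exp(-2*I*pi/9) + 8*exp(-8*I*pi/9) + 8*exp(8*I*pi/9) + 8*exp(2*I*pi/9) + 6*exp(2*I*pi/3) + 10*exp(4*I*pi/9)) + (3) + (17 + 8*exp(-4*I*pi/9) + 6*exp(-2*I*pi/3) + 8*exp(-2*I*pi/9) + 10*exp(-8*I*pi/9) + 10*exp(8*I*pi/9) + 8*exp(2*I*pi/9) + 6*exp(2*I*pi/3) + 8*exp(4*I*pi/9)) + (17 + 8*exp(-4*I*pi/9) + 6*exp(-2*I*pi/3) + 8*exp(-2*I*pi/9) + 10*exp(-8*I*pi/9) + 10*exp(8*I*pi/9) + 8*exp(2*I*pi/9) + 6*exp(2*I*pi/3) + 8*exp(4*I*pi/9)) + (3) + (17 + 10*exp(-4*I*pi/9) + 6*exp(-2*I*pi/3) + 8*exp(-2*I*pi/9) + 8*exp(-8*I*pi/9) + 8*exp(8*I*pi/9) + 8*exp(2*I*pi/9) + 6*exp(2*I*pi/3) + 10*exp(4*I*pi/9)) + (17 + 8*exp(-4*I*pi/9) + 10*exp(-2*I*pi/9) + 6*exp(-2*I*pi/3) + 8*exp(-8*I*pi/9) + 8*exp(8*I*pi/9) + 6*exp(2*I*pi/3) + 10*exp(2*I*pi/9) + 8*exp(4*I*pi/9))] = 153/9 = 17.
(Exp terms are combined using exp(i*s)*conj(exp(i*t)) = exp(i*(s-t)), and sums of them are collapsed using the identity that for every m > 1 the m distinct m-th roots of unity sum to 0, e.g. 1 + exp(2*I*pi/3) + exp(-2*I*pi/3) = 0.)
A character is irreducible iff <chi, chi> = 1, so this representation is reducible.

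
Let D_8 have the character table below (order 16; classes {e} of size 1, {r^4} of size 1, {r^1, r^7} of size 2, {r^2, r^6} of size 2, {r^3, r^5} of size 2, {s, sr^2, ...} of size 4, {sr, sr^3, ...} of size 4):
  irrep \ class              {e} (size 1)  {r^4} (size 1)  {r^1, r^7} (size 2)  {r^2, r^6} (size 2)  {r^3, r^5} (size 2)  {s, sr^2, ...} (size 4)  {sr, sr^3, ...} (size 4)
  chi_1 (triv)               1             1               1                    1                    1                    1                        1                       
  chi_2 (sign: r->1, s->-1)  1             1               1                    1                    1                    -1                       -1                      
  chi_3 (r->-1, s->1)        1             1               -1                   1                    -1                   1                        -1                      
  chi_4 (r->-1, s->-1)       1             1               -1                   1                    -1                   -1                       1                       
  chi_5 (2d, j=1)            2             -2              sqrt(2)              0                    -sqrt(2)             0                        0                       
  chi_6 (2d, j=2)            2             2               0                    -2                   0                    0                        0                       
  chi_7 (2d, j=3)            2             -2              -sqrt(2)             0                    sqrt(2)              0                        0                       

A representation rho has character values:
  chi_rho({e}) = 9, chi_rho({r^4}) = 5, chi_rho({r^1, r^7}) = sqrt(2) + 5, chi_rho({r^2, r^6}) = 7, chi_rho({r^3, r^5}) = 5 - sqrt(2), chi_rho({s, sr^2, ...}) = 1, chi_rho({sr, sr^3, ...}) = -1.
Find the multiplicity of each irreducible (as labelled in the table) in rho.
Multiplicities: chi_1: 3, chi_2: 3, chi_3: 1, chi_4: 0, chi_5: 1, chi_6: 0, chi_7: 0.

Justification: Use <chi_rho, chi> = (1/|G|) sum_C |C| * chi_rho(C) * conj(chi(C)) with |G| = 16 for each irreducible chi in the table:
  <chi_rho, chi_1> = (1/16)[1*(9)*conj(1) + 1*(5)*conj(1) + 2*(sqrt(2) + 5)*conj(1) + 2*(7)*conj(1) + 2*(5 - sqrt(2))*conj(1) + 4*(1)*conj(1) + 4*(-1)*conj(1)]
      = (1/16)[(9) + (5) + (2*sqrt(2) + 10) + (14) + (10 - 2*sqrt(2)) + (4) + (-4)] = 48/16 = 3
  <chi_rho, chi_2> = (1/16)[1*(9)*conj(1) + 1*(5)*conj(1) + 2*(sqrt(2) + 5)*conj(1) + 2*(7)*conj(1) + 2*(5 - sqrt(2))*conj(1) + 4*(1)*conj(-1) + 4*(-1)*conj(-1)]
      = (1/16)[(9) + (5) + (2*sqrt(2) + 10) + (14) + (10 - 2*sqrt(2)) + (-4) + (4)] = 48/16 = 3
  <chi_rho, chi_3> = (1/16)[1*(9)*conj(1) + 1*(5)*conj(1) + 2*(sqrt(2) + 5)*conj(-1) + 2*(7)*conj(1) + 2*(5 - sqrt(2))*conj(-1) + 4*(1)*conj(1) + 4*(-1)*conj(-1)]
      = (1/16)[(9) + (5) + (-10 - 2*sqrt(2)) + (14) + (-10 + 2*sqrt(2)) + (4) + (4)] = 16/16 = 1
  <chi_rho, chi_4> = (1/16)[1*(9)*conj(1) + 1*(5)*conj(1) + 2*(sqrt(2) + 5)*conj(-1) + 2*(7)*conj(1) + 2*(5 - sqrt(2))*conj(-1) + 4*(1)*conj(-1) + 4*(-1)*conj(1)]
      = (1/16)[(9) + (5) + (-10 - 2*sqrt(2)) + (14) + (-10 + 2*sqrt(2)) + (-4) + (-4)] = 0/16 = 0
  <chi_rho, chi_5> = (1/16)[1*(9)*conj(2) + 1*(5)*conj(-2) + 2*(sqrt(2) + 5)*conj(sqrt(2)) + 2*(7)*conj(0) + 2*(5 - sqrt(2))*conj(-sqrt(2)) + 4*(1)*conj(0) + 4*(-1)*conj(0)]
      = (1/16)[(18) + (-10) + (4 + 10*sqrt(2)) + (0) + (4 - 10*sqrt(2)) + (0) + (0)] = 16/16 = 1
  <chi_rho, chi_6> = (1/16)[1*(9)*conj(2) + 1*(5)*conj(2) + 2*(sqrt(2) + 5)*conj(0) + 2*(7)*conj(-2) + 2*(5 - sqrt(2))*conj(0) + 4*(1)*conj(0) + 4*(-1)*conj(0)]
      = (1/16)[(18) + (10) + (0) + (-28) + (0) + (0) + (0)] = 0/16 = 0
  <chi_rho, chi_7> = (1/16)[1*(9)*conj(2) + 1*(5)*conj(-2) + 2*(sqrt(2) + 5)*conj(-sqrt(2)) + 2*(7)*conj(0) + 2*(5 - sqrt(2))*conj(sqrt(2)) + 4*(1)*conj(0) + 4*(-1)*conj(0)]
      = (1/16)[(18) + (-10) + (-10*sqrt(2) - 4) + (0) + (-4 + 10*sqrt(2)) + (0) + (0)] = 0/16 = 0
Dimension check: dim(rho) = sum (mult * dim) = 3*1 + 3*1 + 1*1 + 0*1 + 1*2 + 0*2 + 0*2 = 9 = chi_rho(e) = 9.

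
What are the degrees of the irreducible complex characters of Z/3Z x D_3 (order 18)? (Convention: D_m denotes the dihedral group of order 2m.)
Dimensions: 1, 1, 1, 1, 1, 1, 2, 2, 2

Justification: There are 9 irreducibles (= number of conjugacy classes). Their dimensions d_i satisfy sum d_i^2 = |G| = 18: 1 + 1 + 1 + 1 + 1 + 1 + 4 + 4 + 4 = 18. (For the product with Z/3Z: each of the 3 1-dim characters of Z/3Z tensors with each irrep of D_3, giving 3 copies of each D_3-dimension.)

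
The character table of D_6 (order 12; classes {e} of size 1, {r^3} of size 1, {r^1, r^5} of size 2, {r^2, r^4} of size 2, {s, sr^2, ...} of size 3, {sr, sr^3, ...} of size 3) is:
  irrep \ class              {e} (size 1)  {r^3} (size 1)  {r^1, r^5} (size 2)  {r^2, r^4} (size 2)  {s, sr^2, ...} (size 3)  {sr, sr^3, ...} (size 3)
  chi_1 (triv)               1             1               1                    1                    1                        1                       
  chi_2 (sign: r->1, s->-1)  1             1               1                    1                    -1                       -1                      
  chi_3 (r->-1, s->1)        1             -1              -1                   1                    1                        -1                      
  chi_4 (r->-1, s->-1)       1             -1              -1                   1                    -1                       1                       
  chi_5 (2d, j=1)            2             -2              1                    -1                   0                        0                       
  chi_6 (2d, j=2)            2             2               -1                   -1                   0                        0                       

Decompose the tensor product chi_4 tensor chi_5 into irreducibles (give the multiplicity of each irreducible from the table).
chi_4 tensor chi_5 = chi_6 (all other irreducibles have multiplicity 0).

Working: The character of a tensor product is the pointwise product (chi_4 * chi_5)(C) = chi_4(C) * chi_5(C):
  {e}: (1)*(2), {r^3}: (-1)*(-2), {r^1, r^5}: (-1)*(1), {r^2, r^4}: (1)*(-1), {s, sr^2, ...}: (-1)*(0), {sr, sr^3, ...}: (1)*(0)
so (chi_4 * chi_5) takes values
  {e} -> 2, {r^3} -> 2, {r^1, r^5} -> -1, {r^2, r^4} -> -1, {s, sr^2, ...} -> 0, {sr, sr^3, ...} -> 0.
Now take the inner product of this character with each irreducible chi from the table, <chi_4*chi_5, chi> = (1/12) sum_C |C| (chi_4*chi_5)(C) conj(chi(C)):
  <chi_4*chi_5, chi_1> = (1/12)[1*(2)*conj(1) + 1*(2)*conj(1) + 2*(-1)*conj(1) + 2*(-1)*conj(1) + 3*(0)*conj(1) + 3*(0)*conj(1)]
      = (1/12)[(2) + (2) + (-2) + (-2) + (0) + (0)] = 0/12 = 0
  <chi_4*chi_5, chi_2> = (1/12)[1*(2)*conj(1) + 1*(2)*conj(1) + 2*(-1)*conj(1) + 2*(-1)*conj(1) + 3*(0)*conj(-1) + 3*(0)*conj(-1)]
      = (1/12)[(2) + (2) + (-2) + (-2) + (0) + (0)] = 0/12 = 0
  <chi_4*chi_5, chi_3> = (1/12)[1*(2)*conj(1) + 1*(2)*conj(-1) + 2*(-1)*conj(-1) + 2*(-1)*conj(1) + 3*(0)*conj(1) + 3*(0)*conj(-1)]
      = (1/12)[(2) + (-2) + (2) + (-2) + (0) + (0)] = 0/12 = 0
  <chi_4*chi_5, chi_4> = (1/12)[1*(2)*conj(1) + 1*(2)*conj(-1) + 2*(-1)*conj(-1) + 2*(-1)*conj(1) + 3*(0)*conj(-1) + 3*(0)*conj(1)]
      = (1/12)[(2) + (-2) + (2) + (-2) + (0) + (0)] = 0/12 = 0
  <chi_4*chi_5, chi_5> = (1/12)[1*(2)*conj(2) + 1*(2)*conj(-2) + 2*(-1)*conj(1) + 2*(-1)*conj(-1) + 3*(0)*conj(0) + 3*(0)*conj(0)]
      = (1/12)[(4) + (-4) + (-2) + (2) + (0) + (0)] = 0/12 = 0
  <chi_4*chi_5, chi_6> = (1/12)[1*(2)*conj(2) + 1*(2)*conj(2) + 2*(-1)*conj(-1) + 2*(-1)*conj(-1) + 3*(0)*conj(0) + 3*(0)*conj(0)]
      = (1/12)[(4) + (4) + (2) + (2) + (0) + (0)] = 12/12 = 1
Hence the multiplicities are chi_6: 1. Dimension check: dim(chi_4)*dim(chi_5) = 1*2 = 2 and sum (mult * dim) = 1*2 = 2.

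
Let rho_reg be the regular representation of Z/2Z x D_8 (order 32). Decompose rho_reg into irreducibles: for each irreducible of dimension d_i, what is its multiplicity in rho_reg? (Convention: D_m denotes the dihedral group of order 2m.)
Each irreducible V_i of dimension d_i appears with multiplicity d_i, i.e. rho_reg = (direct sum over all irreducibles V_i) d_i V_i. The irreducible dimensions for Z/2Z x D_8 are 1, 1, 1, 1, 1, 1, 1, 1, 2, 2, 2, 2, 2, 2: 8 irreducibles of dimension 1, each with multiplicity 1; 6 irreducibles of dimension 2, each with multiplicity 2. Total dimension 8*1*1 + 6*2*2 = 32 = |G|.

Derivation: General theorem: in the regular representation of a finite group G, each irreducible appears with multiplicity equal to its dimension. Check: dim(rho_reg) = sum d_i^2 = 1 + 1 + 1 + 1 + 1 + 1 + 1 + 1 + 4 + 4 + 4 + 4 + 4 + 4 = 32 = |G|.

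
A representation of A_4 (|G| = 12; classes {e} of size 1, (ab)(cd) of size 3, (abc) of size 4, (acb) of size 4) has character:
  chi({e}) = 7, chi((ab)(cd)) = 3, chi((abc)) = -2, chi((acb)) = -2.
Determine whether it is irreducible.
Not irreducible (reducible): <chi, chi> = 9 > 1.

Reasoning: <chi, chi> = (1/|G|) sum_C |C| * |chi(C)|^2 = (1/12)[1*|7|^2 + 3*|3|^2 + 4*|-2|^2 + 4*|-2|^2]
  = (1/12)[(49) + (27) + (16) + (16)] = 108/12 = 9.
(Exp terms are combined using exp(i*s)*conj(exp(i*t)) = exp(i*(s-t)), and sums of them are collapsed using the identity that for every m > 1 the m distinct m-th roots of unity sum to 0, e.g. 1 + exp(2*I*pi/3) + exp(-2*I*pi/3) = 0.)
A character is irreducible iff <chi, chi> = 1, so this representation is reducible.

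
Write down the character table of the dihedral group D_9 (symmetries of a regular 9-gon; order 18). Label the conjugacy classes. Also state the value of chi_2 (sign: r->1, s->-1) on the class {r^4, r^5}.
Conjugacy classes: {e} of size 1, {r^1, r^8} of size 2, {r^2, r^7} of size 2, {r^3, r^6} of size 2, {r^4, r^5} of size 2, {s, sr, ..., sr^8} of size 9.
Character table:
  irrep \ class              {e} (size 1)  {r^1, r^8} (size 2)  {r^2, r^7} (size 2)  {r^3, r^6} (size 2)  {r^4, r^5} (size 2)  {s, sr, ..., sr^8} (size 9)
  chi_1 (triv)               1             1                    1                    1                    1                    1                          
  chi_2 (sign: r->1, s->-1)  1             1                    1                    1                    1                    -1                         
  chi_3 (2d, j=1)            2             2*cos(2*pi/9)        2*cos(4*pi/9)        -1                   -2*cos(pi/9)         0                          
  chi_4 (2d, j=2)            2             2*cos(4*pi/9)        -2*cos(pi/9)         -1                   2*cos(2*pi/9)        0                          
  chi_5 (2d, j=3)            2             -1                   -1                   2                    -1                   0                          
  chi_6 (2d, j=4)            2             -2*cos(pi/9)         2*cos(2*pi/9)        -1                   2*cos(4*pi/9)        0                          

Spot check: chi_2 (sign: r->1, s->-1) on {r^4, r^5} = 1.

D_9 has order 2*9 = 18 with 6 conjugacy classes, hence 6 irreducibles. Sum of squared dims 1 + 1 + 4 + 4 + 4 + 4 = 18 = |G|. Linear characters come from the abelianisation; the 2-dimensional irreps have character r^k -> 2*cos(2*pi*j*k/9), reflections -> 0.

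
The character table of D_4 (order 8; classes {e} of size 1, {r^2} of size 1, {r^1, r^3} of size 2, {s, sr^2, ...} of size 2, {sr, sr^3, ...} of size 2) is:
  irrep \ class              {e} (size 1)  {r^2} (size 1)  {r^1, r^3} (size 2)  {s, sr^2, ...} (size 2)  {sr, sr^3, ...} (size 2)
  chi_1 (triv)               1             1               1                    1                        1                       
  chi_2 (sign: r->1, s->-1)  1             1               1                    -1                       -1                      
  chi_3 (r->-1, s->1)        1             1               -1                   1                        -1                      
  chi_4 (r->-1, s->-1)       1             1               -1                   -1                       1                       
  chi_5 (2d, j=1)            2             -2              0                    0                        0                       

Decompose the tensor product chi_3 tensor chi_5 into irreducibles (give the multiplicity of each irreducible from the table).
chi_3 tensor chi_5 = chi_5 (all other irreducibles have multiplicity 0).

Proof sketch: The character of a tensor product is the pointwise product (chi_3 * chi_5)(C) = chi_3(C) * chi_5(C):
  {e}: (1)*(2), {r^2}: (1)*(-2), {r^1, r^3}: (-1)*(0), {s, sr^2, ...}: (1)*(0), {sr, sr^3, ...}: (-1)*(0)
so (chi_3 * chi_5) takes values
  {e} -> 2, {r^2} -> -2, {r^1, r^3} -> 0, {s, sr^2, ...} -> 0, {sr, sr^3, ...} -> 0.
Now take the inner product of this character with each irreducible chi from the table, <chi_3*chi_5, chi> = (1/8) sum_C |C| (chi_3*chi_5)(C) conj(chi(C)):
  <chi_3*chi_5, chi_1> = (1/8)[1*(2)*conj(1) + 1*(-2)*conj(1) + 2*(0)*conj(1) + 2*(0)*conj(1) + 2*(0)*conj(1)]
      = (1/8)[(2) + (-2) + (0) + (0) + (0)] = 0/8 = 0
  <chi_3*chi_5, chi_2> = (1/8)[1*(2)*conj(1) + 1*(-2)*conj(1) + 2*(0)*conj(1) + 2*(0)*conj(-1) + 2*(0)*conj(-1)]
      = (1/8)[(2) + (-2) + (0) + (0) + (0)] = 0/8 = 0
  <chi_3*chi_5, chi_3> = (1/8)[1*(2)*conj(1) + 1*(-2)*conj(1) + 2*(0)*conj(-1) + 2*(0)*conj(1) + 2*(0)*conj(-1)]
      = (1/8)[(2) + (-2) + (0) + (0) + (0)] = 0/8 = 0
  <chi_3*chi_5, chi_4> = (1/8)[1*(2)*conj(1) + 1*(-2)*conj(1) + 2*(0)*conj(-1) + 2*(0)*conj(-1) + 2*(0)*conj(1)]
      = (1/8)[(2) + (-2) + (0) + (0) + (0)] = 0/8 = 0
  <chi_3*chi_5, chi_5> = (1/8)[1*(2)*conj(2) + 1*(-2)*conj(-2) + 2*(0)*conj(0) + 2*(0)*conj(0) + 2*(0)*conj(0)]
      = (1/8)[(4) + (4) + (0) + (0) + (0)] = 8/8 = 1
Hence the multiplicities are chi_5: 1. Dimension check: dim(chi_3)*dim(chi_5) = 1*2 = 2 and sum (mult * dim) = 1*2 = 2.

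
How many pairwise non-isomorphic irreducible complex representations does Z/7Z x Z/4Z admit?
28

Proof sketch: The number of irreducible complex representations of a finite group equals its number of conjugacy classes. Z/7Z x Z/4Z is abelian of order 28, so every element is its own conjugacy class: 28 classes, so Z/7Z x Z/4Z (order 28) has exactly 28 irreducible complex representations.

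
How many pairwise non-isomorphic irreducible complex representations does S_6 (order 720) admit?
11

Solution. The number of irreducible complex representations of a finite group equals its number of conjugacy classes. Conjugacy classes in S_6 correspond to cycle types, i.e. partitions of 6; there are p(6) = 11 of them, so S_6 (order 720) has exactly 11 irreducible complex representations.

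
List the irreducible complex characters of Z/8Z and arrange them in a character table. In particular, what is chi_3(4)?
Character table of Z/8Z (irreps indexed chi_0,...,chi_7 with chi_k(m) = zeta_8^(k*m), zeta_8 = exp(2*pi*i/8)):
  irrep \ class  {0} (size 1)  {1} (size 1)    {2} (size 1)  {3} (size 1)    {4} (size 1)  {5} (size 1)    {6} (size 1)  {7} (size 1)  
  chi_0          1             1               1             1               1             1               1             1             
  chi_1          1             exp(I*pi/4)     I             exp(3*I*pi/4)   -1            exp(-3*I*pi/4)  -I            exp(-I*pi/4)  
  chi_2          1             I               -1            -I              1             I               -1            -I            
  chi_3          1             exp(3*I*pi/4)   -I            exp(I*pi/4)     -1            exp(-I*pi/4)    I             exp(-3*I*pi/4)
  chi_4          1             -1              1             -1              1             -1              1             -1            
  chi_5          1             exp(-3*I*pi/4)  I             exp(-I*pi/4)    -1            exp(I*pi/4)     -I            exp(3*I*pi/4) 
  chi_6          1             -I              -1            I               1             -I              -1            I             
  chi_7          1             exp(-I*pi/4)    -I            exp(-3*I*pi/4)  -1            exp(3*I*pi/4)   I             exp(I*pi/4)   

Spot check: chi_3(4) = zeta_8^(3*4) = zeta_8^12 = -1.

Solution. Z/8Z is abelian, so all 8 irreducible complex representations are 1-dimensional. They are given by chi_k(m) = zeta_8^(k*m) for k = 0,...,7. Row orthogonality: sum_m chi_k(m) conj(chi_l(m)) = 8 * [k = l].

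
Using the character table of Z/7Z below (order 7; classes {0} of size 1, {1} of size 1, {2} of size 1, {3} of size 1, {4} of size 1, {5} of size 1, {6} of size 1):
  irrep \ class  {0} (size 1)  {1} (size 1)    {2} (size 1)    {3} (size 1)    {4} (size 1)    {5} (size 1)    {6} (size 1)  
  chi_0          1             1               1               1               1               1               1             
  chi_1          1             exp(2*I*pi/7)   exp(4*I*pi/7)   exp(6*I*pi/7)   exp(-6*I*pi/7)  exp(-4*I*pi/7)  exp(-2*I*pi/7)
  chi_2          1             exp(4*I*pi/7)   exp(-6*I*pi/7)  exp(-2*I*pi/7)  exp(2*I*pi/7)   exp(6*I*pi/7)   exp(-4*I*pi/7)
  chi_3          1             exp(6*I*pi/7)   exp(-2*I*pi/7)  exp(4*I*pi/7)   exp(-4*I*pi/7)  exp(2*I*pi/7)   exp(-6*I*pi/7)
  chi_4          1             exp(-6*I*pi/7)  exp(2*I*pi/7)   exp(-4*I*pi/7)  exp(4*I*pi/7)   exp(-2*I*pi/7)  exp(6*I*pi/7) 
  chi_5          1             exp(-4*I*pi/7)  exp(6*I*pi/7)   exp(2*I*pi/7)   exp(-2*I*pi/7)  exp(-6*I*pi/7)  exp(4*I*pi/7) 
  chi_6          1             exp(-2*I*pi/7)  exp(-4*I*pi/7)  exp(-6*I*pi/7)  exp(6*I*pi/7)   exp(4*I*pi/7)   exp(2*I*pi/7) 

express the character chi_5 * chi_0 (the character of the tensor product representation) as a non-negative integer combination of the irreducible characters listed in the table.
chi_5 tensor chi_0 = chi_5 (all other irreducibles have multiplicity 0).

Argument: The character of a tensor product is the pointwise product (chi_5 * chi_0)(C) = chi_5(C) * chi_0(C):
  {0}: (1)*(1), {1}: (exp(-4*I*pi/7))*(1), {2}: (exp(6*I*pi/7))*(1), {3}: (exp(2*I*pi/7))*(1), {4}: (exp(-2*I*pi/7))*(1), {5}: (exp(-6*I*pi/7))*(1), {6}: (exp(4*I*pi/7))*(1)
so (chi_5 * chi_0) takes values
  {0} -> 1, {1} -> exp(-4*I*pi/7), {2} -> exp(6*I*pi/7), {3} -> exp(2*I*pi/7), {4} -> exp(-2*I*pi/7), {5} -> exp(-6*I*pi/7), {6} -> exp(4*I*pi/7).
Now take the inner product of this character with each irreducible chi from the table, <chi_5*chi_0, chi> = (1/7) sum_C |C| (chi_5*chi_0)(C) conj(chi(C)):
  <chi_5*chi_0, chi_0> = (1/7)[1*(1)*conj(1) + 1*(exp(-4*I*pi/7))*conj(1) + 1*(exp(6*I*pi/7))*conj(1) + 1*(exp(2*I*pi/7))*conj(1) + 1*(exp(-2*I*pi/7))*conj(1) + 1*(exp(-6*I*pi/7))*conj(1) + 1*(exp(4*I*pi/7))*conj(1)]
      = (1/7)[(1) + (exp(-4*I*pi/7)) + (exp(6*I*pi/7)) + (exp(2*I*pi/7)) + (exp(-2*I*pi/7)) + (exp(-6*I*pi/7)) + (exp(4*I*pi/7))] = 0/7 = 0
  <chi_5*chi_0, chi_1> = (1/7)[1*(1)*conj(1) + 1*(exp(-4*I*pi/7))*conj(exp(2*I*pi/7)) + 1*(exp(6*I*pi/7))*conj(exp(4*I*pi/7)) + 1*(exp(2*I*pi/7))*conj(exp(6*I*pi/7)) + 1*(exp(-2*I*pi/7))*conj(exp(-6*I*pi/7)) + 1*(exp(-6*I*pi/7))*conj(exp(-4*I*pi/7)) + 1*(exp(4*I*pi/7))*conj(exp(-2*I*pi/7))]
      = (1/7)[(1) + (exp(-6*I*pi/7)) + (exp(2*I*pi/7)) + (exp(-4*I*pi/7)) + (exp(4*I*pi/7)) + (exp(-2*I*pi/7)) + (exp(6*I*pi/7))] = 0/7 = 0
  <chi_5*chi_0, chi_2> = (1/7)[1*(1)*conj(1) + 1*(exp(-4*I*pi/7))*conj(exp(4*I*pi/7)) + 1*(exp(6*I*pi/7))*conj(exp(-6*I*pi/7)) + 1*(exp(2*I*pi/7))*conj(exp(-2*I*pi/7)) + 1*(exp(-2*I*pi/7))*conj(exp(2*I*pi/7)) + 1*(exp(-6*I*pi/7))*conj(exp(6*I*pi/7)) + 1*(exp(4*I*pi/7))*conj(exp(-4*I*pi/7))]
      = (1/7)[(1) + (exp(6*I*pi/7)) + (exp(-2*I*pi/7)) + (exp(4*I*pi/7)) + (exp(-4*I*pi/7)) + (exp(2*I*pi/7)) + (exp(-6*I*pi/7))] = 0/7 = 0
  <chi_5*chi_0, chi_3> = (1/7)[1*(1)*conj(1) + 1*(exp(-4*I*pi/7))*conj(exp(6*I*pi/7)) + 1*(exp(6*I*pi/7))*conj(exp(-2*I*pi/7)) + 1*(exp(2*I*pi/7))*conj(exp(4*I*pi/7)) + 1*(exp(-2*I*pi/7))*conj(exp(-4*I*pi/7)) + 1*(exp(-6*I*pi/7))*conj(exp(2*I*pi/7)) + 1*(exp(4*I*pi/7))*conj(exp(-6*I*pi/7))]
      = (1/7)[(1) + (exp(4*I*pi/7)) + (exp(-6*I*pi/7)) + (exp(-2*I*pi/7)) + (exp(2*I*pi/7)) + (exp(6*I*pi/7)) + (exp(-4*I*pi/7))] = 0/7 = 0
  <chi_5*chi_0, chi_4> = (1/7)[1*(1)*conj(1) + 1*(exp(-4*I*pi/7))*conj(exp(-6*I*pi/7)) + 1*(exp(6*I*pi/7))*conj(exp(2*I*pi/7)) + 1*(exp(2*I*pi/7))*conj(exp(-4*I*pi/7)) + 1*(exp(-2*I*pi/7))*conj(exp(4*I*pi/7)) + 1*(exp(-6*I*pi/7))*conj(exp(-2*I*pi/7)) + 1*(exp(4*I*pi/7))*conj(exp(6*I*pi/7))]
      = (1/7)[(1) + (exp(2*I*pi/7)) + (exp(4*I*pi/7)) + (exp(6*I*pi/7)) + (exp(-6*I*pi/7)) + (exp(-4*I*pi/7)) + (exp(-2*I*pi/7))] = 0/7 = 0
  <chi_5*chi_0, chi_5> = (1/7)[1*(1)*conj(1) + 1*(exp(-4*I*pi/7))*conj(exp(-4*I*pi/7)) + 1*(exp(6*I*pi/7))*conj(exp(6*I*pi/7)) + 1*(exp(2*I*pi/7))*conj(exp(2*I*pi/7)) + 1*(exp(-2*I*pi/7))*conj(exp(-2*I*pi/7)) + 1*(exp(-6*I*pi/7))*conj(exp(-6*I*pi/7)) + 1*(exp(4*I*pi/7))*conj(exp(4*I*pi/7))]
      = (1/7)[(1) + (1) + (1) + (1) + (1) + (1) + (1)] = 7/7 = 1
  <chi_5*chi_0, chi_6> = (1/7)[1*(1)*conj(1) + 1*(exp(-4*I*pi/7))*conj(exp(-2*I*pi/7)) + 1*(exp(6*I*pi/7))*conj(exp(-4*I*pi/7)) + 1*(exp(2*I*pi/7))*conj(exp(-6*I*pi/7)) + 1*(exp(-2*I*pi/7))*conj(exp(6*I*pi/7)) + 1*(exp(-6*I*pi/7))*conj(exp(4*I*pi/7)) + 1*(exp(4*I*pi/7))*conj(exp(2*I*pi/7))]
      = (1/7)[(1) + (exp(-2*I*pi/7)) + (exp(-4*I*pi/7)) + (exp(-6*I*pi/7)) + (exp(6*I*pi/7)) + (exp(4*I*pi/7)) + (exp(2*I*pi/7))] = 0/7 = 0
(Exp terms are combined using exp(i*s)*conj(exp(i*t)) = exp(i*(s-t)), and sums of them are collapsed using the identity that for every m > 1 the m distinct m-th roots of unity sum to 0, e.g. 1 + exp(2*I*pi/3) + exp(-2*I*pi/3) = 0.)
Hence the multiplicities are chi_5: 1. Dimension check: dim(chi_5)*dim(chi_0) = 1*1 = 1 and sum (mult * dim) = 1*1 = 1.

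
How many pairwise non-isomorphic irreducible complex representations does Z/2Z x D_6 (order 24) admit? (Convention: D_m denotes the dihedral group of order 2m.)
12

Solution. The number of irreducible complex representations of a finite group equals its number of conjugacy classes. For a direct product, #classes(G x H) = #classes(G) * #classes(H). Z/2Z has 2 classes (abelian), D_6 has 6 classes, so 2 * 6 = 12, so Z/2Z x D_6 (order 24) has exactly 12 irreducible complex representations.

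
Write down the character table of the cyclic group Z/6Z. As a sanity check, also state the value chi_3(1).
Character table of Z/6Z (irreps indexed chi_0,...,chi_5 with chi_k(m) = zeta_6^(k*m), zeta_6 = exp(2*pi*i/6)):
  irrep \ class  {0} (size 1)  {1} (size 1)    {2} (size 1)    {3} (size 1)  {4} (size 1)    {5} (size 1)  
  chi_0          1             1               1               1             1               1             
  chi_1          1             exp(I*pi/3)     exp(2*I*pi/3)   -1            exp(-2*I*pi/3)  exp(-I*pi/3)  
  chi_2          1             exp(2*I*pi/3)   exp(-2*I*pi/3)  1             exp(2*I*pi/3)   exp(-2*I*pi/3)
  chi_3          1             -1              1               -1            1               -1            
  chi_4          1             exp(-2*I*pi/3)  exp(2*I*pi/3)   1             exp(-2*I*pi/3)  exp(2*I*pi/3) 
  chi_5          1             exp(-I*pi/3)    exp(-2*I*pi/3)  -1            exp(2*I*pi/3)   exp(I*pi/3)   

Spot check: chi_3(1) = zeta_6^(3*1) = zeta_6^3 = -1.

Argument: Z/6Z is abelian, so all 6 irreducible complex representations are 1-dimensional. They are given by chi_k(m) = zeta_6^(k*m) for k = 0,...,5. Row orthogonality: sum_m chi_k(m) conj(chi_l(m)) = 6 * [k = l].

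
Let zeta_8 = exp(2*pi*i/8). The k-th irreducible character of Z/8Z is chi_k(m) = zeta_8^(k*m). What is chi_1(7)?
chi_1(7) = zeta_8^7 = exp(-I*pi/4)

Explanation: chi_1(7) = zeta_8^(1*7) = zeta_8^7. Since zeta_8^8 = 1, this equals zeta_8^7 = exp(2*pi*i*7/8) = exp(-I*pi/4).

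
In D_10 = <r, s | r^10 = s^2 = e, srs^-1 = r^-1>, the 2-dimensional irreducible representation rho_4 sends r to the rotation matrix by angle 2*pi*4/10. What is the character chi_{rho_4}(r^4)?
chi_{rho_4}(r^4) = 2*cos(2*pi*4*4/10) = -sqrt(5)/2 - 1/2

Explanation: rho_4(r^4) is rotation by angle 2*pi*4*4/10, whose trace is 2*cos(2*pi*4*4/10) = -sqrt(5)/2 - 1/2.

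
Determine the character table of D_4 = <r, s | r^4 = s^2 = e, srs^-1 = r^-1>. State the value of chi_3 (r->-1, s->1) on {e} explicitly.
Conjugacy classes: {e} of size 1, {r^2} of size 1, {r^1, r^3} of size 2, {s, sr^2, ...} of size 2, {sr, sr^3, ...} of size 2.
Character table:
  irrep \ class              {e} (size 1)  {r^2} (size 1)  {r^1, r^3} (size 2)  {s, sr^2, ...} (size 2)  {sr, sr^3, ...} (size 2)
  chi_1 (triv)               1             1               1                    1                        1                       
  chi_2 (sign: r->1, s->-1)  1             1               1                    -1                       -1                      
  chi_3 (r->-1, s->1)        1             1               -1                   1                        -1                      
  chi_4 (r->-1, s->-1)       1             1               -1                   -1                       1                       
  chi_5 (2d, j=1)            2             -2              0                    0                        0                       

Spot check: chi_3 (r->-1, s->1) on {e} = 1.

Derivation: D_4 has order 2*4 = 8 with 5 conjugacy classes, hence 5 irreducibles. Sum of squared dims 1 + 1 + 1 + 1 + 4 = 8 = |G|. Linear characters come from the abelianisation; the 2-dimensional irreps have character r^k -> 2*cos(2*pi*j*k/4), reflections -> 0.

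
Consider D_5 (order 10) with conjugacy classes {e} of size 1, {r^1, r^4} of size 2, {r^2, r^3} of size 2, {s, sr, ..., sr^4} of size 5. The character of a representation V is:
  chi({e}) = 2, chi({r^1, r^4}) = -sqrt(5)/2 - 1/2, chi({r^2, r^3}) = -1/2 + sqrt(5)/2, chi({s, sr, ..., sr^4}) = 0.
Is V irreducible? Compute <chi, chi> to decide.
Irreducible: <chi, chi> = 1.

<chi, chi> = (1/|G|) sum_C |C| * |chi(C)|^2 = (1/10)[1*|2|^2 + 2*|-sqrt(5)/2 - 1/2|^2 + 2*|-1/2 + sqrt(5)/2|^2 + 5*|0|^2]
  = (1/10)[(4) + (sqrt(5) + 3) + (3 - sqrt(5)) + (0)] = 10/10 = 1.
A character is irreducible iff <chi, chi> = 1, so this representation is irreducible.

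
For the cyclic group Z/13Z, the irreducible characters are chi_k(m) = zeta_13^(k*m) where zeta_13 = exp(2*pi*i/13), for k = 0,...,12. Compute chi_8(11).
chi_8(11) = zeta_13^88 = exp(-6*I*pi/13)

chi_8(11) = zeta_13^(8*11) = zeta_13^88. Since zeta_13^13 = 1, this equals zeta_13^10 = exp(2*pi*i*10/13) = exp(-6*I*pi/13).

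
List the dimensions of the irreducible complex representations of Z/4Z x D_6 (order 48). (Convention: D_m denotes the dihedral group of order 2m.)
Dimensions: 1, 1, 1, 1, 1, 1, 1, 1, 1, 1, 1, 1, 1, 1, 1, 1, 2, 2, 2, 2, 2, 2, 2, 2

Argument: There are 24 irreducibles (= number of conjugacy classes). Their dimensions d_i satisfy sum d_i^2 = |G| = 48: 1 + 1 + 1 + 1 + 1 + 1 + 1 + 1 + 1 + 1 + 1 + 1 + 1 + 1 + 1 + 1 + 4 + 4 + 4 + 4 + 4 + 4 + 4 + 4 = 48. (For the product with Z/4Z: each of the 4 1-dim characters of Z/4Z tensors with each irrep of D_6, giving 4 copies of each D_6-dimension.)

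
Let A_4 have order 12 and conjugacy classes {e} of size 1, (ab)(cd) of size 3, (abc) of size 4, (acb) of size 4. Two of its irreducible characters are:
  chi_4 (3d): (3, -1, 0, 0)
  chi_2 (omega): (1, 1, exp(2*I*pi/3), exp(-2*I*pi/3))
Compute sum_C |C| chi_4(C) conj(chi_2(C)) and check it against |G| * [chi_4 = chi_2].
Sum = 0; so <chi_4, chi_2> = 0 (distinct irreducibles are orthogonal).

Reasoning: Compute term by term over conjugacy classes (|C| * chi_4(C) * conj(chi_2(C))):
  1*(3)*conj(1) + 3*(-1)*conj(1) + 4*(0)*conj(exp(2*I*pi/3)) + 4*(0)*conj(exp(-2*I*pi/3))
  = (3) + (-3) + (0) + (0)
  = 0.
(Exp terms are combined using exp(i*s)*conj(exp(i*t)) = exp(i*(s-t)), and sums of them are collapsed using the identity that for every m > 1 the m distinct m-th roots of unity sum to 0, e.g. 1 + exp(2*I*pi/3) + exp(-2*I*pi/3) = 0.)
Dividing by |G| = 12 gives 0/12 = 0, matching the row-orthogonality relation <chi_4, chi_2> = [chi_4 = chi_2].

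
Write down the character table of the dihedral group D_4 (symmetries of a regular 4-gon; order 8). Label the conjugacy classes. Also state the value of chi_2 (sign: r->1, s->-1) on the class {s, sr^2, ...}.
Conjugacy classes: {e} of size 1, {r^2} of size 1, {r^1, r^3} of size 2, {s, sr^2, ...} of size 2, {sr, sr^3, ...} of size 2.
Character table:
  irrep \ class              {e} (size 1)  {r^2} (size 1)  {r^1, r^3} (size 2)  {s, sr^2, ...} (size 2)  {sr, sr^3, ...} (size 2)
  chi_1 (triv)               1             1               1                    1                        1                       
  chi_2 (sign: r->1, s->-1)  1             1               1                    -1                       -1                      
  chi_3 (r->-1, s->1)        1             1               -1                   1                        -1                      
  chi_4 (r->-1, s->-1)       1             1               -1                   -1                       1                       
  chi_5 (2d, j=1)            2             -2              0                    0                        0                       

Spot check: chi_2 (sign: r->1, s->-1) on {s, sr^2, ...} = -1.

Reasoning: D_4 has order 2*4 = 8 with 5 conjugacy classes, hence 5 irreducibles. Sum of squared dims 1 + 1 + 1 + 1 + 4 = 8 = |G|. Linear characters come from the abelianisation; the 2-dimensional irreps have character r^k -> 2*cos(2*pi*j*k/4), reflections -> 0.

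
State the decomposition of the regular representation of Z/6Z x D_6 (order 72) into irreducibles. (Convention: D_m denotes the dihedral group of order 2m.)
Each irreducible V_i of dimension d_i appears with multiplicity d_i, i.e. rho_reg = (direct sum over all irreducibles V_i) d_i V_i. The irreducible dimensions for Z/6Z x D_6 are 1, 1, 1, 1, 1, 1, 1, 1, 1, 1, 1, 1, 1, 1, 1, 1, 1, 1, 1, 1, 1, 1, 1, 1, 2, 2, 2, 2, 2, 2, 2, 2, 2, 2, 2, 2: 24 irreducibles of dimension 1, each with multiplicity 1; 12 irreducibles of dimension 2, each with multiplicity 2. Total dimension 24*1*1 + 12*2*2 = 72 = |G|.

Proof sketch: General theorem: in the regular representation of a finite group G, each irreducible appears with multiplicity equal to its dimension. Check: dim(rho_reg) = sum d_i^2 = 1 + 1 + 1 + 1 + 1 + 1 + 1 + 1 + 1 + 1 + 1 + 1 + 1 + 1 + 1 + 1 + 1 + 1 + 1 + 1 + 1 + 1 + 1 + 1 + 4 + 4 + 4 + 4 + 4 + 4 + 4 + 4 + 4 + 4 + 4 + 4 = 72 = |G|.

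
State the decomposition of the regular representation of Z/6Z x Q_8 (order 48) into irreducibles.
Each irreducible V_i of dimension d_i appears with multiplicity d_i, i.e. rho_reg = (direct sum over all irreducibles V_i) d_i V_i. The irreducible dimensions for Z/6Z x Q_8 are 1, 1, 1, 1, 1, 1, 1, 1, 1, 1, 1, 1, 1, 1, 1, 1, 1, 1, 1, 1, 1, 1, 1, 1, 2, 2, 2, 2, 2, 2: 24 irreducibles of dimension 1, each with multiplicity 1; 6 irreducibles of dimension 2, each with multiplicity 2. Total dimension 24*1*1 + 6*2*2 = 48 = |G|.

Why: General theorem: in the regular representation of a finite group G, each irreducible appears with multiplicity equal to its dimension. Check: dim(rho_reg) = sum d_i^2 = 1 + 1 + 1 + 1 + 1 + 1 + 1 + 1 + 1 + 1 + 1 + 1 + 1 + 1 + 1 + 1 + 1 + 1 + 1 + 1 + 1 + 1 + 1 + 1 + 4 + 4 + 4 + 4 + 4 + 4 = 48 = |G|.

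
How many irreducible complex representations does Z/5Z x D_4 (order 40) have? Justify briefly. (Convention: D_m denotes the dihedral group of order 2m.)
25

Proof sketch: The number of irreducible complex representations of a finite group equals its number of conjugacy classes. For a direct product, #classes(G x H) = #classes(G) * #classes(H). Z/5Z has 5 classes (abelian), D_4 has 5 classes, so 5 * 5 = 25, so Z/5Z x D_4 (order 40) has exactly 25 irreducible complex representations.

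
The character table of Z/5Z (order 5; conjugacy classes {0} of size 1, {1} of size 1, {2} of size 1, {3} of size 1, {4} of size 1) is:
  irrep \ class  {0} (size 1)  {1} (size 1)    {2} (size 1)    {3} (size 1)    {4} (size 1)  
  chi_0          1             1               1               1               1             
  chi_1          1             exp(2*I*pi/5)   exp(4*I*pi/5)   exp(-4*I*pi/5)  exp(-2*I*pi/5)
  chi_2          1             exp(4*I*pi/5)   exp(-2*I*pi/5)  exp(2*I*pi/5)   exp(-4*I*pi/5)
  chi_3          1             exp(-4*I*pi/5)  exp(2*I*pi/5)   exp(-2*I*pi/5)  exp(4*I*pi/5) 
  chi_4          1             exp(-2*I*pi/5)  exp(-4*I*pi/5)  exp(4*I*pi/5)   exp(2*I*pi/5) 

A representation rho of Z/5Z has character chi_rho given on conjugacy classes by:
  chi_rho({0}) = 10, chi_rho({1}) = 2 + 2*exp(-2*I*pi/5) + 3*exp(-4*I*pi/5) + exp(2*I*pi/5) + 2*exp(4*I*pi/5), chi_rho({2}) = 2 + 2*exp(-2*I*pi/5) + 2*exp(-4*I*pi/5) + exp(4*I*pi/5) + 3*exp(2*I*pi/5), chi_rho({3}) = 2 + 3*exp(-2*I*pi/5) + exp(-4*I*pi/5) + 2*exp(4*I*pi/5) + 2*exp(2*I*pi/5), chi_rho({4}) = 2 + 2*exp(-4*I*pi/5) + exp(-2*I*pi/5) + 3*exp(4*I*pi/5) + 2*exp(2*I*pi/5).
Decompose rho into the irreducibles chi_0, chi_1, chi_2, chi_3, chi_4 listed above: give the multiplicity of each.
Multiplicities: chi_0: 2, chi_1: 1, chi_2: 2, chi_3: 3, chi_4: 2.

Why: Use <chi_rho, chi> = (1/|G|) sum_C |C| * chi_rho(C) * conj(chi(C)) with |G| = 5 for each irreducible chi in the table:
  <chi_rho, chi_0> = (1/5)[1*(10)*conj(1) + 1*(2 + 2*exp(-2*I*pi/5) + 3*exp(-4*I*pi/5) + exp(2*I*pi/5) + 2*exp(4*I*pi/5))*conj(1) + 1*(2 + 2*exp(-2*I*pi/5) + 2*exp(-4*I*pi/5) + exp(4*I*pi/5) + 3*exp(2*I*pi/5))*conj(1) + 1*(2 + 3*exp(-2*I*pi/5) + exp(-4*I*pi/5) + 2*exp(4*I*pi/5) + 2*exp(2*I*pi/5))*conj(1) + 1*(2 + 2*exp(-4*I*pi/5) + exp(-2*I*pi/5) + 3*exp(4*I*pi/5) + 2*exp(2*I*pi/5))*conj(1)]
      = (1/5)[(10) + (2 + 2*exp(-2*I*pi/5) + 3*exp(-4*I*pi/5) + exp(2*I*pi/5) + 2*exp(4*I*pi/5)) + (2 + 2*exp(-2*I*pi/5) + 2*exp(-4*I*pi/5) + exp(4*I*pi/5) + 3*exp(2*I*pi/5)) + (2 + 3*exp(-2*I*pi/5) + exp(-4*I*pi/5) + 2*exp(4*I*pi/5) + 2*exp(2*I*pi/5)) + (2 + 2*exp(-4*I*pi/5) + exp(-2*I*pi/5) + 3*exp(4*I*pi/5) + 2*exp(2*I*pi/5))] = 10/5 = 2
  <chi_rho, chi_1> = (1/5)[1*(10)*conj(1) + 1*(2 + 2*exp(-2*I*pi/5) + 3*exp(-4*I*pi/5) + exp(2*I*pi/5) + 2*exp(4*I*pi/5))*conj(exp(2*I*pi/5)) + 1*(2 + 2*exp(-2*I*pi/5) + 2*exp(-4*I*pi/5) + exp(4*I*pi/5) + 3*exp(2*I*pi/5))*conj(exp(4*I*pi/5)) + 1*(2 + 3*exp(-2*I*pi/5) + exp(-4*I*pi/5) + 2*exp(4*I*pi/5) + 2*exp(2*I*pi/5))*conj(exp(-4*I*pi/5)) + 1*(2 + 2*exp(-4*I*pi/5) + exp(-2*I*pi/5) + 3*exp(4*I*pi/5) + 2*exp(2*I*pi/5))*conj(exp(-2*I*pi/5))]
      = (1/5)[(10) + (1 + 2*exp(-2*I*pi/5) + 2*exp(-4*I*pi/5) + 3*exp(4*I*pi/5) + 2*exp(2*I*pi/5)) + (1 + 3*exp(-2*I*pi/5) + 2*exp(-4*I*pi/5) + 2*exp(4*I*pi/5) + 2*exp(2*I*pi/5)) + (1 + 2*exp(-2*I*pi/5) + 2*exp(-4*I*pi/5) + 2*exp(4*I*pi/5) + 3*exp(2*I*pi/5)) + (1 + 2*exp(-2*I*pi/5) + 3*exp(-4*I*pi/5) + 2*exp(4*I*pi/5) + 2*exp(2*I*pi/5))] = 5/5 = 1
  <chi_rho, chi_2> = (1/5)[1*(10)*conj(1) + 1*(2 + 2*exp(-2*I*pi/5) + 3*exp(-4*I*pi/5) + exp(2*I*pi/5) + 2*exp(4*I*pi/5))*conj(exp(4*I*pi/5)) + 1*(2 + 2*exp(-2*I*pi/5) + 2*exp(-4*I*pi/5) + exp(4*I*pi/5) + 3*exp(2*I*pi/5))*conj(exp(-2*I*pi/5)) + 1*(2 + 3*exp(-2*I*pi/5) + exp(-4*I*pi/5) + 2*exp(4*I*pi/5) + 2*exp(2*I*pi/5))*conj(exp(2*I*pi/5)) + 1*(2 + 2*exp(-4*I*pi/5) + exp(-2*I*pi/5) + 3*exp(4*I*pi/5) + 2*exp(2*I*pi/5))*conj(exp(-4*I*pi/5))]
      = (1/5)[(10) + (2 + 2*exp(-4*I*pi/5) + exp(-2*I*pi/5) + 2*exp(4*I*pi/5) + 3*exp(2*I*pi/5)) + (2 + 2*exp(-2*I*pi/5) + exp(-4*I*pi/5) + 3*exp(4*I*pi/5) + 2*exp(2*I*pi/5)) + (2 + 2*exp(-2*I*pi/5) + 3*exp(-4*I*pi/5) + exp(4*I*pi/5) + 2*exp(2*I*pi/5)) + (2 + 3*exp(-2*I*pi/5) + 2*exp(-4*I*pi/5) + exp(2*I*pi/5) + 2*exp(4*I*pi/5))] = 10/5 = 2
  <chi_rho, chi_3> = (1/5)[1*(10)*conj(1) + 1*(2 + 2*exp(-2*I*pi/5) + 3*exp(-4*I*pi/5) + exp(2*I*pi/5) + 2*exp(4*I*pi/5))*conj(exp(-4*I*pi/5)) + 1*(2 + 2*exp(-2*I*pi/5) + 2*exp(-4*I*pi/5) + exp(4*I*pi/5) + 3*exp(2*I*pi/5))*conj(exp(2*I*pi/5)) + 1*(2 + 3*exp(-2*I*pi/5) + exp(-4*I*pi/5) + 2*exp(4*I*pi/5) + 2*exp(2*I*pi/5))*conj(exp(-2*I*pi/5)) + 1*(2 + 2*exp(-4*I*pi/5) + exp(-2*I*pi/5) + 3*exp(4*I*pi/5) + 2*exp(2*I*pi/5))*conj(exp(4*I*pi/5))]
      = (1/5)[(10) + (3 + 2*exp(-2*I*pi/5) + exp(-4*I*pi/5) + 2*exp(4*I*pi/5) + 2*exp(2*I*pi/5)) + (3 + 2*exp(-2*I*pi/5) + 2*exp(-4*I*pi/5) + exp(2*I*pi/5) + 2*exp(4*I*pi/5)) + (3 + 2*exp(-4*I*pi/5) + exp(-2*I*pi/5) + 2*exp(4*I*pi/5) + 2*exp(2*I*pi/5)) + (3 + 2*exp(-2*I*pi/5) + 2*exp(-4*I*pi/5) + exp(4*I*pi/5) + 2*exp(2*I*pi/5))] = 15/5 = 3
  <chi_rho, chi_4> = (1/5)[1*(10)*conj(1) + 1*(2 + 2*exp(-2*I*pi/5) + 3*exp(-4*I*pi/5) + exp(2*I*pi/5) + 2*exp(4*I*pi/5))*conj(exp(-2*I*pi/5)) + 1*(2 + 2*exp(-2*I*pi/5) + 2*exp(-4*I*pi/5) + exp(4*I*pi/5) + 3*exp(2*I*pi/5))*conj(exp(-4*I*pi/5)) + 1*(2 + 3*exp(-2*I*pi/5) + exp(-4*I*pi/5) + 2*exp(4*I*pi/5) + 2*exp(2*I*pi/5))*conj(exp(4*I*pi/5)) + 1*(2 + 2*exp(-4*I*pi/5) + exp(-2*I*pi/5) + 3*exp(4*I*pi/5) + 2*exp(2*I*pi/5))*conj(exp(2*I*pi/5))]
      = (1/5)[(10) + (2 + 3*exp(-2*I*pi/5) + 2*exp(-4*I*pi/5) + exp(4*I*pi/5) + 2*exp(2*I*pi/5)) + (2 + 3*exp(-4*I*pi/5) + exp(-2*I*pi/5) + 2*exp(4*I*pi/5) + 2*exp(2*I*pi/5)) + (2 + 2*exp(-2*I*pi/5) + 2*exp(-4*I*pi/5) + exp(2*I*pi/5) + 3*exp(4*I*pi/5)) + (2 + 2*exp(-2*I*pi/5) + exp(-4*I*pi/5) + 2*exp(4*I*pi/5) + 3*exp(2*I*pi/5))] = 10/5 = 2
(Exp terms are combined using exp(i*s)*conj(exp(i*t)) = exp(i*(s-t)), and sums of them are collapsed using the identity that for every m > 1 the m distinct m-th roots of unity sum to 0, e.g. 1 + exp(2*I*pi/3) + exp(-2*I*pi/3) = 0.)
Dimension check: dim(rho) = sum (mult * dim) = 2*1 + 1*1 + 2*1 + 3*1 + 2*1 = 10 = chi_rho(e) = 10.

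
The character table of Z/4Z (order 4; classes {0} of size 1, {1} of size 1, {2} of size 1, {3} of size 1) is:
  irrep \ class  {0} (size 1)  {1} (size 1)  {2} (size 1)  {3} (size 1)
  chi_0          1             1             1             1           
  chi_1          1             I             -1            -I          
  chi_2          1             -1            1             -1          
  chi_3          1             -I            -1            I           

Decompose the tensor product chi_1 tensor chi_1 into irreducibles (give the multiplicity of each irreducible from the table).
chi_1 tensor chi_1 = chi_2 (all other irreducibles have multiplicity 0).

Derivation: The character of a tensor product is the pointwise product (chi_1 * chi_1)(C) = chi_1(C) * chi_1(C):
  {0}: (1)*(1), {1}: (I)*(I), {2}: (-1)*(-1), {3}: (-I)*(-I)
so (chi_1 * chi_1) takes values
  {0} -> 1, {1} -> -1, {2} -> 1, {3} -> -1.
Now take the inner product of this character with each irreducible chi from the table, <chi_1*chi_1, chi> = (1/4) sum_C |C| (chi_1*chi_1)(C) conj(chi(C)):
  <chi_1*chi_1, chi_0> = (1/4)[1*(1)*conj(1) + 1*(-1)*conj(1) + 1*(1)*conj(1) + 1*(-1)*conj(1)]
      = (1/4)[(1) + (-1) + (1) + (-1)] = 0/4 = 0
  <chi_1*chi_1, chi_1> = (1/4)[1*(1)*conj(1) + 1*(-1)*conj(I) + 1*(1)*conj(-1) + 1*(-1)*conj(-I)]
      = (1/4)[(1) + (I) + (-1) + (-I)] = 0/4 = 0
  <chi_1*chi_1, chi_2> = (1/4)[1*(1)*conj(1) + 1*(-1)*conj(-1) + 1*(1)*conj(1) + 1*(-1)*conj(-1)]
      = (1/4)[(1) + (1) + (1) + (1)] = 4/4 = 1
  <chi_1*chi_1, chi_3> = (1/4)[1*(1)*conj(1) + 1*(-1)*conj(-I) + 1*(1)*conj(-1) + 1*(-1)*conj(I)]
      = (1/4)[(1) + (-I) + (-1) + (I)] = 0/4 = 0
(Exp terms are combined using exp(i*s)*conj(exp(i*t)) = exp(i*(s-t)), and sums of them are collapsed using the identity that for every m > 1 the m distinct m-th roots of unity sum to 0, e.g. 1 + exp(2*I*pi/3) + exp(-2*I*pi/3) = 0.)
Hence the multiplicities are chi_2: 1. Dimension check: dim(chi_1)*dim(chi_1) = 1*1 = 1 and sum (mult * dim) = 1*1 = 1.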